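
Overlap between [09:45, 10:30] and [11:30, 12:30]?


Meeting A: 585-630 (in minutes from midnight)
Meeting B: 690-750
Overlap start = max(585, 690) = 690
Overlap end = min(630, 750) = 630
Overlap = max(0, 630 - 690) = 0 min

0 minutes


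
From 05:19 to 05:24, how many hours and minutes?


End time in minutes: 5×60 + 24 = 324
Start time in minutes: 5×60 + 19 = 319
Difference = 324 - 319 = 5 minutes
= 0 hours 5 minutes

0h 5m


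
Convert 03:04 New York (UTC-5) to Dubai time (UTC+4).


Time difference = UTC+4 - UTC-5 = +9 hours
New hour = (3 + 9) mod 24
= 12 mod 24 = 12
Minutes unchanged → 12:04

12:04


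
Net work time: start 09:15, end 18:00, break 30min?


Total time = (18×60+0) - (9×60+15)
= 1080 - 555 = 525 min
Minus break: 525 - 30 = 495 min
= 8h 15m

8h 15m (495 minutes)


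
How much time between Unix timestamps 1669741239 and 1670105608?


Difference = 1670105608 - 1669741239 = 364369 seconds
In hours: 364369 / 3600 ≈ 101.2
In days: 364369 / 86400 ≈ 4.22

364369 seconds (101.2 hours / 4.22 days)


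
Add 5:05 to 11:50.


Start: 710 minutes from midnight
Add: 305 minutes
Total: 1015 minutes
Hours: 1015 ÷ 60 = 16 remainder 55

16:55


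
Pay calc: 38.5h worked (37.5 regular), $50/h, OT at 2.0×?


$1975.00

Regular: 37.5h × $50 = $1875.00
Overtime: 38.5 - 37.5 = 1.0h
OT pay: 1.0h × $50 × 2.0 = $100.00
Total = $1875.00 + $100.00 = $1975.00


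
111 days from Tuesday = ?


Start: Tuesday (index 1)
(1 + 111) mod 7
= 112 mod 7
= 0
Index 0 → Monday

Monday


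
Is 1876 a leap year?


Rules: divisible by 4 AND (not by 100 OR by 400)
1876 ÷ 4 = 469 exactly → divisible by 4
1876 ÷ 100 = 18 remainder 76 → not divisible by 100
Divisible by 4 but not by 100 → leap year

Yes


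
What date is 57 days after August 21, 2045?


October 17, 2045

Start: August 21, 2045
Add 57 days
August 21 → September 1: 31 - 21 + 1 = 11 days (57 - 11 = 46 left)
September 1 → October 1: 30 - 1 + 1 = 30 days (46 - 30 = 16 left)
October 1 + 16 = October 17, 2045


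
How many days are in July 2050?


31 days

Month: July (month 7)
July has 31 days


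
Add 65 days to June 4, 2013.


August 8, 2013

Start: June 4, 2013
Add 65 days
June 4 → July 1: 30 - 4 + 1 = 27 days (65 - 27 = 38 left)
July 1 → August 1: 31 - 1 + 1 = 31 days (38 - 31 = 7 left)
August 1 + 7 = August 8, 2013


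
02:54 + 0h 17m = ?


Start: 174 minutes from midnight
Add: 17 minutes
Total: 191 minutes
Hours: 191 ÷ 60 = 3 remainder 11

03:11


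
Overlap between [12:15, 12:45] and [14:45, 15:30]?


Meeting A: 735-765 (in minutes from midnight)
Meeting B: 885-930
Overlap start = max(735, 885) = 885
Overlap end = min(765, 930) = 765
Overlap = max(0, 765 - 885) = 0 min

0 minutes


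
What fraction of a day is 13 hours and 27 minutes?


0.5604 (56.04%)

Total minutes: 13×60 + 27 = 807
Day = 24×60 = 1440 minutes
Fraction = 807/1440 ≈ 0.5604
As a percentage: 807/1440 × 100 ≈ 56.04%


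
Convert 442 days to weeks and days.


63 weeks 1 days

Weeks: 442 ÷ 7 = 63 remainder 1


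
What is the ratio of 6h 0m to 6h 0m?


1:1 (1.00)

Duration 1: 360 minutes
Duration 2: 360 minutes
Ratio = 360:360
GCD = 360
Simplified = 1:1
As a decimal: 1/1 = 1.00


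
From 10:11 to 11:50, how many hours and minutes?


End time in minutes: 11×60 + 50 = 710
Start time in minutes: 10×60 + 11 = 611
Difference = 710 - 611 = 99 minutes
= 1 hours 39 minutes

1h 39m


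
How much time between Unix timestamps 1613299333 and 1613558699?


259366 seconds (72.0 hours / 3.00 days)

Difference = 1613558699 - 1613299333 = 259366 seconds
In hours: 259366 / 3600 ≈ 72.0
In days: 259366 / 86400 ≈ 3.00


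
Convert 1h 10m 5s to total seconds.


4205 seconds

Hours: 1 × 3600 = 3600
Minutes: 10 × 60 = 600
Seconds: 5
Total = 3600 + 600 + 5 = 4205


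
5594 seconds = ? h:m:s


Hours: 5594 ÷ 3600 = 1 remainder 1994
Minutes: 1994 ÷ 60 = 33 remainder 14
Seconds: 14

1h 33m 14s


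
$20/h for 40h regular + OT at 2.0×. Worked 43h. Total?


$920.00

Regular: 40h × $20 = $800.00
Overtime: 43 - 40 = 3h
OT pay: 3h × $20 × 2.0 = $120.00
Total = $800.00 + $120.00 = $920.00


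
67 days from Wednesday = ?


Sunday

Start: Wednesday (index 2)
(2 + 67) mod 7
= 69 mod 7
= 6
Index 6 → Sunday


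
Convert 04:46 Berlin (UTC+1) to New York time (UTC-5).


22:46 (previous day)

Time difference = UTC-5 - UTC+1 = -6 hours
New hour = (4 -6) mod 24
= -2 mod 24 = 22
Minutes unchanged → 22:46; -2 < 0 → previous day


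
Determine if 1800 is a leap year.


Rules: divisible by 4 AND (not by 100 OR by 400)
1800 ÷ 4 = 450 exactly → divisible by 4
1800 ÷ 100 = 18 exactly → divisible by 100
1800 ÷ 400 = 4 remainder 200 → not divisible by 400
Divisible by 100 but not by 400 → not a leap year

No


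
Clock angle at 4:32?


Hour hand = 4×30 + 32×0.5 = 136.0°
Minute hand = 32×6 = 192°
Difference = |136.0 - 192| = 56.0°

56.0°


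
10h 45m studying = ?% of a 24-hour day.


44.8%

Time: 645 minutes
Day: 1440 minutes
Percentage = (645/1440) × 100 ≈ 44.8%


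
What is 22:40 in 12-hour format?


10:40 PM

Hour: 22
22 - 12 = 10 → PM


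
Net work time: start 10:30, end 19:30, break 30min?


Total time = (19×60+30) - (10×60+30)
= 1170 - 630 = 540 min
Minus break: 540 - 30 = 510 min
= 8h 30m

8h 30m (510 minutes)


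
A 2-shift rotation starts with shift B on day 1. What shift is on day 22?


Shifts: A, B
Start: B (index 1)
Day 22: (1 + 22 - 1) mod 2
= 22 mod 2
= 0
Index 0 → shift A

Shift A


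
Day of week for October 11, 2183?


Zeller's congruence:
q=11, m=10, k=83, j=21
h = (11 + ⌊13×11/5⌋ + 83 + ⌊83/4⌋ + ⌊21/4⌋ - 2×21) mod 7
= (11 + 28 + 83 + 20 + 5 - 42) mod 7
= 105 mod 7 = 0
h=0 → Saturday

Saturday


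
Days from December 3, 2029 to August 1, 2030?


From December 3, 2029 to August 1, 2030
Rest of December 2029: 31 - 3 = 28
Full months: January 31, February 2030 28, March 31, April 30, May 31, June 30, July 31
Days into August 2030: 1
Total = 28 + 31 + 28 + 31 + 30 + 31 + 30 + 31 + 1 = 241 days

241 days


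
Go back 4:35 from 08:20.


Start: 500 minutes from midnight
Subtract: 275 minutes
Remaining: 500 - 275 = 225
Hours: 3, Minutes: 45

03:45


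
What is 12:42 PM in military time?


12:42

Input: 12:42 PM
12 PM → 12 (noon)


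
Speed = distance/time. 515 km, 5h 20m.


Distance: 515 km
Time: 5h 20m = 320 min = 320/60 = 16/3 hours
Speed = 515 ÷ (16/3) = 515 × 3 / 16 = 1545/16 ≈ 96.6 km/h

96.6 km/h


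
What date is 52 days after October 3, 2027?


Start: October 3, 2027
Add 52 days
October 3 → November 1: 31 - 3 + 1 = 29 days (52 - 29 = 23 left)
November 1 + 23 = November 24, 2027

November 24, 2027


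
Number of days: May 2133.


Month: May (month 5)
May has 31 days

31 days


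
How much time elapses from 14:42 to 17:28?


2h 46m

End time in minutes: 17×60 + 28 = 1048
Start time in minutes: 14×60 + 42 = 882
Difference = 1048 - 882 = 166 minutes
= 2 hours 46 minutes


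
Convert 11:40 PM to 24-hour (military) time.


23:40

Input: 11:40 PM
PM: 11 + 12 = 23


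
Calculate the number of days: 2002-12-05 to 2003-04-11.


From December 5, 2002 to April 11, 2003
Rest of December 2002: 31 - 5 = 26
Full months: January 31, February 2003 28, March 31
Days into April 2003: 11
Total = 26 + 31 + 28 + 31 + 11 = 127 days

127 days


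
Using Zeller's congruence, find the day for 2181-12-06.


Thursday

Zeller's congruence:
q=6, m=12, k=81, j=21
h = (6 + ⌊13×13/5⌋ + 81 + ⌊81/4⌋ + ⌊21/4⌋ - 2×21) mod 7
= (6 + 33 + 81 + 20 + 5 - 42) mod 7
= 103 mod 7 = 5
h=5 → Thursday


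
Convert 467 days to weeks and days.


66 weeks 5 days

Weeks: 467 ÷ 7 = 66 remainder 5


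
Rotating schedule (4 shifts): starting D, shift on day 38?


Shift A

Shifts: A, B, C, D
Start: D (index 3)
Day 38: (3 + 38 - 1) mod 4
= 40 mod 4
= 0
Index 0 → shift A


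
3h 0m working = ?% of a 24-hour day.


12.5%

Time: 180 minutes
Day: 1440 minutes
Percentage = (180/1440) × 100 = 12.5%


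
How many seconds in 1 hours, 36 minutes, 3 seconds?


5763 seconds

Hours: 1 × 3600 = 3600
Minutes: 36 × 60 = 2160
Seconds: 3
Total = 3600 + 2160 + 3 = 5763


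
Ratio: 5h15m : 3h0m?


Duration 1: 315 minutes
Duration 2: 180 minutes
Ratio = 315:180
GCD = 45
Simplified = 7:4
As a decimal: 7/4 = 1.75

7:4 (1.75)


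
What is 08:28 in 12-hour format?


Hour: 8
8 < 12 → AM

8:28 AM


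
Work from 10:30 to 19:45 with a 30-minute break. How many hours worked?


Total time = (19×60+45) - (10×60+30)
= 1185 - 630 = 555 min
Minus break: 555 - 30 = 525 min
= 8h 45m

8h 45m (525 minutes)


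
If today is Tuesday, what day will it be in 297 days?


Friday

Start: Tuesday (index 1)
(1 + 297) mod 7
= 298 mod 7
= 4
Index 4 → Friday


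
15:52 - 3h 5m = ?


Start: 952 minutes from midnight
Subtract: 185 minutes
Remaining: 952 - 185 = 767
Hours: 12, Minutes: 47

12:47


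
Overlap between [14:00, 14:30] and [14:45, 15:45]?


Meeting A: 840-870 (in minutes from midnight)
Meeting B: 885-945
Overlap start = max(840, 885) = 885
Overlap end = min(870, 945) = 870
Overlap = max(0, 870 - 885) = 0 min

0 minutes


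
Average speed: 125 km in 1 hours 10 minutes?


Distance: 125 km
Time: 1h 10m = 70 min = 70/60 = 7/6 hours
Speed = 125 ÷ (7/6) = 125 × 6 / 7 = 750/7 ≈ 107.1 km/h

107.1 km/h


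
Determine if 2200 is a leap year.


Rules: divisible by 4 AND (not by 100 OR by 400)
2200 ÷ 4 = 550 exactly → divisible by 4
2200 ÷ 100 = 22 exactly → divisible by 100
2200 ÷ 400 = 5 remainder 200 → not divisible by 400
Divisible by 100 but not by 400 → not a leap year

No


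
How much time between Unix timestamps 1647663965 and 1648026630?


362665 seconds (100.7 hours / 4.20 days)

Difference = 1648026630 - 1647663965 = 362665 seconds
In hours: 362665 / 3600 ≈ 100.7
In days: 362665 / 86400 ≈ 4.20


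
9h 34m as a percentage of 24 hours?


0.3986 (39.86%)

Total minutes: 9×60 + 34 = 574
Day = 24×60 = 1440 minutes
Fraction = 574/1440 ≈ 0.3986
As a percentage: 574/1440 × 100 ≈ 39.86%


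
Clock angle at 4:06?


87.0°

Hour hand = 4×30 + 6×0.5 = 123.0°
Minute hand = 6×6 = 36°
Difference = |123.0 - 36| = 87.0°


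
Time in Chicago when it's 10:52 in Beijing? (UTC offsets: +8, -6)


20:52 (previous day)

Time difference = UTC-6 - UTC+8 = -14 hours
New hour = (10 -14) mod 24
= -4 mod 24 = 20
Minutes unchanged → 20:52; -4 < 0 → previous day


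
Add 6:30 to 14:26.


Start: 866 minutes from midnight
Add: 390 minutes
Total: 1256 minutes
Hours: 1256 ÷ 60 = 20 remainder 56

20:56


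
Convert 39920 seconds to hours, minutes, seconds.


11h 5m 20s

Hours: 39920 ÷ 3600 = 11 remainder 320
Minutes: 320 ÷ 60 = 5 remainder 20
Seconds: 20


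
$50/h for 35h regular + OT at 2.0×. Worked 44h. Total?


Regular: 35h × $50 = $1750.00
Overtime: 44 - 35 = 9h
OT pay: 9h × $50 × 2.0 = $900.00
Total = $1750.00 + $900.00 = $2650.00

$2650.00


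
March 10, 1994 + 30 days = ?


Start: March 10, 1994
Add 30 days
March 10 → April 1: 31 - 10 + 1 = 22 days (30 - 22 = 8 left)
April 1 + 8 = April 9, 1994

April 9, 1994


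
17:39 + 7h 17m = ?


Start: 1059 minutes from midnight
Add: 437 minutes
Total: 1496 minutes
Hours: 1496 ÷ 60 = 24 remainder 56
24 ≥ 24 → 24 - 24 = 0 (next day)

00:56 (next day)


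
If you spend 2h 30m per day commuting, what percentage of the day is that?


10.4%

Time: 150 minutes
Day: 1440 minutes
Percentage = (150/1440) × 100 ≈ 10.4%


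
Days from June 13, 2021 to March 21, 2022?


From June 13, 2021 to March 21, 2022
Rest of June 2021: 30 - 13 = 17
Full months: July 31, August 31, September 30, October 31, November 30, December 31, January 31, February 2022 28
Days into March 2022: 21
Total = 17 + 31 + 31 + 30 + 31 + 30 + 31 + 31 + 28 + 21 = 281 days

281 days


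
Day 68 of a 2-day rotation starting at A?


Shift B

Shifts: A, B
Start: A (index 0)
Day 68: (0 + 68 - 1) mod 2
= 67 mod 2
= 1
Index 1 → shift B


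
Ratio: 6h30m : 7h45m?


Duration 1: 390 minutes
Duration 2: 465 minutes
Ratio = 390:465
GCD = 15
Simplified = 26:31
As a decimal: 26/31 ≈ 0.84

26:31 (0.84)


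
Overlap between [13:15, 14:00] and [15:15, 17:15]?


Meeting A: 795-840 (in minutes from midnight)
Meeting B: 915-1035
Overlap start = max(795, 915) = 915
Overlap end = min(840, 1035) = 840
Overlap = max(0, 840 - 915) = 0 min

0 minutes


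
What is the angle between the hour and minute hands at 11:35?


Hour hand = 11×30 + 35×0.5 = 347.5°
Minute hand = 35×6 = 210°
Difference = |347.5 - 210| = 137.5°

137.5°


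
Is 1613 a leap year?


No

Rules: divisible by 4 AND (not by 100 OR by 400)
1613 ÷ 4 = 403 remainder 1 → not divisible by 4
Not divisible by 4 → not a leap year


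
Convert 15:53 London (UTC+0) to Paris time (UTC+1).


Time difference = UTC+1 - UTC+0 = +1 hours
New hour = (15 + 1) mod 24
= 16 mod 24 = 16
Minutes unchanged → 16:53

16:53


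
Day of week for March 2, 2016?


Wednesday

Zeller's congruence:
q=2, m=3, k=16, j=20
h = (2 + ⌊13×4/5⌋ + 16 + ⌊16/4⌋ + ⌊20/4⌋ - 2×20) mod 7
= (2 + 10 + 16 + 4 + 5 - 40) mod 7
= -3 mod 7 = 4
h=4 → Wednesday


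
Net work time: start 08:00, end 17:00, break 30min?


8h 30m (510 minutes)

Total time = (17×60+0) - (8×60+0)
= 1020 - 480 = 540 min
Minus break: 540 - 30 = 510 min
= 8h 30m


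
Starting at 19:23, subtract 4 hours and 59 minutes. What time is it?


Start: 1163 minutes from midnight
Subtract: 299 minutes
Remaining: 1163 - 299 = 864
Hours: 14, Minutes: 24

14:24


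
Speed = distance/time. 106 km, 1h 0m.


106.0 km/h

Distance: 106 km
Time: 1 hours
Speed = 106 / 1 = 106.0 km/h


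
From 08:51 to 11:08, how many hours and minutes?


2h 17m

End time in minutes: 11×60 + 8 = 668
Start time in minutes: 8×60 + 51 = 531
Difference = 668 - 531 = 137 minutes
= 2 hours 17 minutes


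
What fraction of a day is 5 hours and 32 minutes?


0.2306 (23.06%)

Total minutes: 5×60 + 32 = 332
Day = 24×60 = 1440 minutes
Fraction = 332/1440 ≈ 0.2306
As a percentage: 332/1440 × 100 ≈ 23.06%


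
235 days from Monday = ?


Friday

Start: Monday (index 0)
(0 + 235) mod 7
= 235 mod 7
= 4
Index 4 → Friday


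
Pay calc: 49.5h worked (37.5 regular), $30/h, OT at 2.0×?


Regular: 37.5h × $30 = $1125.00
Overtime: 49.5 - 37.5 = 12.0h
OT pay: 12.0h × $30 × 2.0 = $720.00
Total = $1125.00 + $720.00 = $1845.00

$1845.00


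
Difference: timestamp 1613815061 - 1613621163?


193898 seconds (53.9 hours / 2.24 days)

Difference = 1613815061 - 1613621163 = 193898 seconds
In hours: 193898 / 3600 ≈ 53.9
In days: 193898 / 86400 ≈ 2.24


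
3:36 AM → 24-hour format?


Input: 3:36 AM
AM hour stays: 3

03:36


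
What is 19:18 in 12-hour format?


7:18 PM

Hour: 19
19 - 12 = 7 → PM


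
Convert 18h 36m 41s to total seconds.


Hours: 18 × 3600 = 64800
Minutes: 36 × 60 = 2160
Seconds: 41
Total = 64800 + 2160 + 41 = 67001

67001 seconds


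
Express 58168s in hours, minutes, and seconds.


Hours: 58168 ÷ 3600 = 16 remainder 568
Minutes: 568 ÷ 60 = 9 remainder 28
Seconds: 28

16h 9m 28s


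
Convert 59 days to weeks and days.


Weeks: 59 ÷ 7 = 8 remainder 3

8 weeks 3 days


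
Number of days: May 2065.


31 days

Month: May (month 5)
May has 31 days


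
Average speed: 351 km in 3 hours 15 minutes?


Distance: 351 km
Time: 3h 15m = 195 min = 195/60 = 13/4 hours
Speed = 351 ÷ (13/4) = 351 × 4 / 13 = 1404/13 = 108.0 km/h

108.0 km/h


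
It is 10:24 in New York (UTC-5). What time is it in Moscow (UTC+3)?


18:24

Time difference = UTC+3 - UTC-5 = +8 hours
New hour = (10 + 8) mod 24
= 18 mod 24 = 18
Minutes unchanged → 18:24


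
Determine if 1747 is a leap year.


No

Rules: divisible by 4 AND (not by 100 OR by 400)
1747 ÷ 4 = 436 remainder 3 → not divisible by 4
Not divisible by 4 → not a leap year


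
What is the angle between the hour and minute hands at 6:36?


Hour hand = 6×30 + 36×0.5 = 198.0°
Minute hand = 36×6 = 216°
Difference = |198.0 - 216| = 18.0°

18.0°


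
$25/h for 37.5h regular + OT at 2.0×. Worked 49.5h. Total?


Regular: 37.5h × $25 = $937.50
Overtime: 49.5 - 37.5 = 12.0h
OT pay: 12.0h × $25 × 2.0 = $600.00
Total = $937.50 + $600.00 = $1537.50

$1537.50


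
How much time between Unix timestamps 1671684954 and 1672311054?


Difference = 1672311054 - 1671684954 = 626100 seconds
In hours: 626100 / 3600 ≈ 173.9
In days: 626100 / 86400 ≈ 7.25

626100 seconds (173.9 hours / 7.25 days)


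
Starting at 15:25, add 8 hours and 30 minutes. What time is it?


23:55

Start: 925 minutes from midnight
Add: 510 minutes
Total: 1435 minutes
Hours: 1435 ÷ 60 = 23 remainder 55


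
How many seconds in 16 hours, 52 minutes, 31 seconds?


Hours: 16 × 3600 = 57600
Minutes: 52 × 60 = 3120
Seconds: 31
Total = 57600 + 3120 + 31 = 60751

60751 seconds


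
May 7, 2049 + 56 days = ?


July 2, 2049

Start: May 7, 2049
Add 56 days
May 7 → June 1: 31 - 7 + 1 = 25 days (56 - 25 = 31 left)
June 1 → July 1: 30 - 1 + 1 = 30 days (31 - 30 = 1 left)
July 1 + 1 = July 2, 2049


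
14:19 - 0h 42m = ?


13:37

Start: 859 minutes from midnight
Subtract: 42 minutes
Remaining: 859 - 42 = 817
Hours: 13, Minutes: 37


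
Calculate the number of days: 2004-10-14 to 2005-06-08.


237 days

From October 14, 2004 to June 8, 2005
Rest of October 2004: 31 - 14 = 17
Full months: November 30, December 31, January 31, February 2005 28, March 31, April 30, May 31
Days into June 2005: 8
Total = 17 + 30 + 31 + 31 + 28 + 31 + 30 + 31 + 8 = 237 days


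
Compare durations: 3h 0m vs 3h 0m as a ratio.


Duration 1: 180 minutes
Duration 2: 180 minutes
Ratio = 180:180
GCD = 180
Simplified = 1:1
As a decimal: 1/1 = 1.00

1:1 (1.00)


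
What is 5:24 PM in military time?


Input: 5:24 PM
PM: 5 + 12 = 17

17:24


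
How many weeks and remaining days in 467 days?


66 weeks 5 days

Weeks: 467 ÷ 7 = 66 remainder 5


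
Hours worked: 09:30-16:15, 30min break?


Total time = (16×60+15) - (9×60+30)
= 975 - 570 = 405 min
Minus break: 405 - 30 = 375 min
= 6h 15m

6h 15m (375 minutes)


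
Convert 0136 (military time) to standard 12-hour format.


1:36 AM

Hour: 1
1 < 12 → AM


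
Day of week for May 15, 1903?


Friday

Zeller's congruence:
q=15, m=5, k=3, j=19
h = (15 + ⌊13×6/5⌋ + 3 + ⌊3/4⌋ + ⌊19/4⌋ - 2×19) mod 7
= (15 + 15 + 3 + 0 + 4 - 38) mod 7
= -1 mod 7 = 6
h=6 → Friday


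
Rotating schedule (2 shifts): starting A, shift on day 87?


Shifts: A, B
Start: A (index 0)
Day 87: (0 + 87 - 1) mod 2
= 86 mod 2
= 0
Index 0 → shift A

Shift A


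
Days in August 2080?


Month: August (month 8)
August has 31 days

31 days


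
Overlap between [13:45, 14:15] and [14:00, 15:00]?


15 minutes

Meeting A: 825-855 (in minutes from midnight)
Meeting B: 840-900
Overlap start = max(825, 840) = 840
Overlap end = min(855, 900) = 855
Overlap = max(0, 855 - 840) = 15 min


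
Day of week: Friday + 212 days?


Start: Friday (index 4)
(4 + 212) mod 7
= 216 mod 7
= 6
Index 6 → Sunday

Sunday


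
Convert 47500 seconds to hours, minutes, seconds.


13h 11m 40s

Hours: 47500 ÷ 3600 = 13 remainder 700
Minutes: 700 ÷ 60 = 11 remainder 40
Seconds: 40


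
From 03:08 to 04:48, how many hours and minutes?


End time in minutes: 4×60 + 48 = 288
Start time in minutes: 3×60 + 8 = 188
Difference = 288 - 188 = 100 minutes
= 1 hours 40 minutes

1h 40m


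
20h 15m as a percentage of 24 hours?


0.8438 (84.38%)

Total minutes: 20×60 + 15 = 1215
Day = 24×60 = 1440 minutes
Fraction = 1215/1440 ≈ 0.8438
As a percentage: 1215/1440 × 100 ≈ 84.38%


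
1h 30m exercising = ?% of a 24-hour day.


6.3%

Time: 90 minutes
Day: 1440 minutes
Percentage = (90/1440) × 100 ≈ 6.3%


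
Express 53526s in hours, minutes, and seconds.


14h 52m 6s

Hours: 53526 ÷ 3600 = 14 remainder 3126
Minutes: 3126 ÷ 60 = 52 remainder 6
Seconds: 6


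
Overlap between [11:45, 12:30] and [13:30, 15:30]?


0 minutes

Meeting A: 705-750 (in minutes from midnight)
Meeting B: 810-930
Overlap start = max(705, 810) = 810
Overlap end = min(750, 930) = 750
Overlap = max(0, 750 - 810) = 0 min


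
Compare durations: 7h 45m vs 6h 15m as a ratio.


31:25 (1.24)

Duration 1: 465 minutes
Duration 2: 375 minutes
Ratio = 465:375
GCD = 15
Simplified = 31:25
As a decimal: 31/25 = 1.24


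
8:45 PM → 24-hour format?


Input: 8:45 PM
PM: 8 + 12 = 20

20:45


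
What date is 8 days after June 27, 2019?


July 5, 2019

Start: June 27, 2019
Add 8 days
June 27 → July 1: 30 - 27 + 1 = 4 days (8 - 4 = 4 left)
July 1 + 4 = July 5, 2019


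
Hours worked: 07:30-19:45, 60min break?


Total time = (19×60+45) - (7×60+30)
= 1185 - 450 = 735 min
Minus break: 735 - 60 = 675 min
= 11h 15m

11h 15m (675 minutes)


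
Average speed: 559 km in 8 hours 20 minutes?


67.1 km/h

Distance: 559 km
Time: 8h 20m = 500 min = 500/60 = 25/3 hours
Speed = 559 ÷ (25/3) = 559 × 3 / 25 = 1677/25 ≈ 67.1 km/h


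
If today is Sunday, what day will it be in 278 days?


Friday

Start: Sunday (index 6)
(6 + 278) mod 7
= 284 mod 7
= 4
Index 4 → Friday


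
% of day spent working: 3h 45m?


15.6%

Time: 225 minutes
Day: 1440 minutes
Percentage = (225/1440) × 100 ≈ 15.6%


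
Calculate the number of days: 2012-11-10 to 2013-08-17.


From November 10, 2012 to August 17, 2013
Rest of November 2012: 30 - 10 = 20
Full months: December 31, January 31, February 2013 28, March 31, April 30, May 31, June 30, July 31
Days into August 2013: 17
Total = 20 + 31 + 31 + 28 + 31 + 30 + 31 + 30 + 31 + 17 = 280 days

280 days


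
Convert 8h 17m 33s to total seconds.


29853 seconds

Hours: 8 × 3600 = 28800
Minutes: 17 × 60 = 1020
Seconds: 33
Total = 28800 + 1020 + 33 = 29853


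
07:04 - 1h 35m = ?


05:29

Start: 424 minutes from midnight
Subtract: 95 minutes
Remaining: 424 - 95 = 329
Hours: 5, Minutes: 29


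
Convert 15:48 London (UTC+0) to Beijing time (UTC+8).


Time difference = UTC+8 - UTC+0 = +8 hours
New hour = (15 + 8) mod 24
= 23 mod 24 = 23
Minutes unchanged → 23:48

23:48


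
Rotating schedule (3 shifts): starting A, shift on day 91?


Shift A

Shifts: A, B, C
Start: A (index 0)
Day 91: (0 + 91 - 1) mod 3
= 90 mod 3
= 0
Index 0 → shift A


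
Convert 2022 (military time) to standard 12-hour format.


Hour: 20
20 - 12 = 8 → PM

8:22 PM


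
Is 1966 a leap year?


No

Rules: divisible by 4 AND (not by 100 OR by 400)
1966 ÷ 4 = 491 remainder 2 → not divisible by 4
Not divisible by 4 → not a leap year


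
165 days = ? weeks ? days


23 weeks 4 days

Weeks: 165 ÷ 7 = 23 remainder 4


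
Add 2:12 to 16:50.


Start: 1010 minutes from midnight
Add: 132 minutes
Total: 1142 minutes
Hours: 1142 ÷ 60 = 19 remainder 2

19:02


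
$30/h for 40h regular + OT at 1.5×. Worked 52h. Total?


Regular: 40h × $30 = $1200.00
Overtime: 52 - 40 = 12h
OT pay: 12h × $30 × 1.5 = $540.00
Total = $1200.00 + $540.00 = $1740.00

$1740.00


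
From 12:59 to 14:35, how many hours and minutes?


End time in minutes: 14×60 + 35 = 875
Start time in minutes: 12×60 + 59 = 779
Difference = 875 - 779 = 96 minutes
= 1 hours 36 minutes

1h 36m


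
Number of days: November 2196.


Month: November (month 11)
November has 30 days

30 days


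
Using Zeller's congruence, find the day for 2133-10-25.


Sunday

Zeller's congruence:
q=25, m=10, k=33, j=21
h = (25 + ⌊13×11/5⌋ + 33 + ⌊33/4⌋ + ⌊21/4⌋ - 2×21) mod 7
= (25 + 28 + 33 + 8 + 5 - 42) mod 7
= 57 mod 7 = 1
h=1 → Sunday


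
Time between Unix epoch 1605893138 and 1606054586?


Difference = 1606054586 - 1605893138 = 161448 seconds
In hours: 161448 / 3600 ≈ 44.8
In days: 161448 / 86400 ≈ 1.87

161448 seconds (44.8 hours / 1.87 days)


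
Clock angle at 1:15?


52.5°

Hour hand = 1×30 + 15×0.5 = 37.5°
Minute hand = 15×6 = 90°
Difference = |37.5 - 90| = 52.5°


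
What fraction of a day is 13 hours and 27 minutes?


Total minutes: 13×60 + 27 = 807
Day = 24×60 = 1440 minutes
Fraction = 807/1440 ≈ 0.5604
As a percentage: 807/1440 × 100 ≈ 56.04%

0.5604 (56.04%)


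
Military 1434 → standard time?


Hour: 14
14 - 12 = 2 → PM

2:34 PM


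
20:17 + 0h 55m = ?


21:12

Start: 1217 minutes from midnight
Add: 55 minutes
Total: 1272 minutes
Hours: 1272 ÷ 60 = 21 remainder 12


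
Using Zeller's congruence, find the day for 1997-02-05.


Zeller's congruence:
q=5, m=14, k=96, j=19
h = (5 + ⌊13×15/5⌋ + 96 + ⌊96/4⌋ + ⌊19/4⌋ - 2×19) mod 7
= (5 + 39 + 96 + 24 + 4 - 38) mod 7
= 130 mod 7 = 4
h=4 → Wednesday

Wednesday


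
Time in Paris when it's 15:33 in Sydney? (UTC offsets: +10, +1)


Time difference = UTC+1 - UTC+10 = -9 hours
New hour = (15 -9) mod 24
= 6 mod 24 = 6
Minutes unchanged → 06:33

06:33


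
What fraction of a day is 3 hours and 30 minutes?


Total minutes: 3×60 + 30 = 210
Day = 24×60 = 1440 minutes
Fraction = 210/1440 ≈ 0.1458
As a percentage: 210/1440 × 100 ≈ 14.58%

0.1458 (14.58%)


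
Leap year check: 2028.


Rules: divisible by 4 AND (not by 100 OR by 400)
2028 ÷ 4 = 507 exactly → divisible by 4
2028 ÷ 100 = 20 remainder 28 → not divisible by 100
Divisible by 4 but not by 100 → leap year

Yes


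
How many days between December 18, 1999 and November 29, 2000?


347 days

From December 18, 1999 to November 29, 2000
Rest of December 1999: 31 - 18 = 13
Full months: January 31, February 2000 29, March 31, April 30, May 31, June 30, July 31, August 31, September 30, October 31
Days into November 2000: 29
Total = 13 + 31 + 29 + 31 + 30 + 31 + 30 + 31 + 31 + 30 + 31 + 29 = 347 days


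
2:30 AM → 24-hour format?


Input: 2:30 AM
AM hour stays: 2

02:30


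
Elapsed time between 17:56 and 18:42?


0h 46m

End time in minutes: 18×60 + 42 = 1122
Start time in minutes: 17×60 + 56 = 1076
Difference = 1122 - 1076 = 46 minutes
= 0 hours 46 minutes


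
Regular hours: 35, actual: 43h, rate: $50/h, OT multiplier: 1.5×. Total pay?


Regular: 35h × $50 = $1750.00
Overtime: 43 - 35 = 8h
OT pay: 8h × $50 × 1.5 = $600.00
Total = $1750.00 + $600.00 = $2350.00

$2350.00


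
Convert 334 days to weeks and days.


Weeks: 334 ÷ 7 = 47 remainder 5

47 weeks 5 days


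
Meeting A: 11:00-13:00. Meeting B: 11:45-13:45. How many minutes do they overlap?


75 minutes

Meeting A: 660-780 (in minutes from midnight)
Meeting B: 705-825
Overlap start = max(660, 705) = 705
Overlap end = min(780, 825) = 780
Overlap = max(0, 780 - 705) = 75 min


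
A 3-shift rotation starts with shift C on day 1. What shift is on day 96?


Shift B

Shifts: A, B, C
Start: C (index 2)
Day 96: (2 + 96 - 1) mod 3
= 97 mod 3
= 1
Index 1 → shift B


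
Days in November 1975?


30 days

Month: November (month 11)
November has 30 days


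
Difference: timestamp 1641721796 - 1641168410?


553386 seconds (153.7 hours / 6.40 days)

Difference = 1641721796 - 1641168410 = 553386 seconds
In hours: 553386 / 3600 ≈ 153.7
In days: 553386 / 86400 ≈ 6.40


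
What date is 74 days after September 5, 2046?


November 18, 2046

Start: September 5, 2046
Add 74 days
September 5 → October 1: 30 - 5 + 1 = 26 days (74 - 26 = 48 left)
October 1 → November 1: 31 - 1 + 1 = 31 days (48 - 31 = 17 left)
November 1 + 17 = November 18, 2046


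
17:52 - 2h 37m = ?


15:15

Start: 1072 minutes from midnight
Subtract: 157 minutes
Remaining: 1072 - 157 = 915
Hours: 15, Minutes: 15


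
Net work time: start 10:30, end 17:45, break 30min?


Total time = (17×60+45) - (10×60+30)
= 1065 - 630 = 435 min
Minus break: 435 - 30 = 405 min
= 6h 45m

6h 45m (405 minutes)


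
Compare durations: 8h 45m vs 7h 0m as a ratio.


5:4 (1.25)

Duration 1: 525 minutes
Duration 2: 420 minutes
Ratio = 525:420
GCD = 105
Simplified = 5:4
As a decimal: 5/4 = 1.25


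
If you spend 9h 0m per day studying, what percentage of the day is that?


37.5%

Time: 540 minutes
Day: 1440 minutes
Percentage = (540/1440) × 100 = 37.5%


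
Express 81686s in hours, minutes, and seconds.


Hours: 81686 ÷ 3600 = 22 remainder 2486
Minutes: 2486 ÷ 60 = 41 remainder 26
Seconds: 26

22h 41m 26s


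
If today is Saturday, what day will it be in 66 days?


Start: Saturday (index 5)
(5 + 66) mod 7
= 71 mod 7
= 1
Index 1 → Tuesday

Tuesday


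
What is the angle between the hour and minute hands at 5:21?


Hour hand = 5×30 + 21×0.5 = 160.5°
Minute hand = 21×6 = 126°
Difference = |160.5 - 126| = 34.5°

34.5°


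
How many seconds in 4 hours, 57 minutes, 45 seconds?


Hours: 4 × 3600 = 14400
Minutes: 57 × 60 = 3420
Seconds: 45
Total = 14400 + 3420 + 45 = 17865

17865 seconds


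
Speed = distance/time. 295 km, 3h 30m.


84.3 km/h

Distance: 295 km
Time: 3h 30m = 210 min = 210/60 = 7/2 hours
Speed = 295 ÷ (7/2) = 295 × 2 / 7 = 590/7 ≈ 84.3 km/h


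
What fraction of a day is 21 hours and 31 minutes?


0.8965 (89.65%)

Total minutes: 21×60 + 31 = 1291
Day = 24×60 = 1440 minutes
Fraction = 1291/1440 ≈ 0.8965
As a percentage: 1291/1440 × 100 ≈ 89.65%


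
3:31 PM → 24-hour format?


15:31

Input: 3:31 PM
PM: 3 + 12 = 15


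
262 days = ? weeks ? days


Weeks: 262 ÷ 7 = 37 remainder 3

37 weeks 3 days


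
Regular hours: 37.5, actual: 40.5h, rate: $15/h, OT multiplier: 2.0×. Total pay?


Regular: 37.5h × $15 = $562.50
Overtime: 40.5 - 37.5 = 3.0h
OT pay: 3.0h × $15 × 2.0 = $90.00
Total = $562.50 + $90.00 = $652.50

$652.50


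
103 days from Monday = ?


Saturday

Start: Monday (index 0)
(0 + 103) mod 7
= 103 mod 7
= 5
Index 5 → Saturday


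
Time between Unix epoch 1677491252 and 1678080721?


589469 seconds (163.7 hours / 6.82 days)

Difference = 1678080721 - 1677491252 = 589469 seconds
In hours: 589469 / 3600 ≈ 163.7
In days: 589469 / 86400 ≈ 6.82


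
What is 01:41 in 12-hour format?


Hour: 1
1 < 12 → AM

1:41 AM


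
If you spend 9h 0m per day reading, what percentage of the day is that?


Time: 540 minutes
Day: 1440 minutes
Percentage = (540/1440) × 100 = 37.5%

37.5%


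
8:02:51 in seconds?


Hours: 8 × 3600 = 28800
Minutes: 2 × 60 = 120
Seconds: 51
Total = 28800 + 120 + 51 = 28971

28971 seconds


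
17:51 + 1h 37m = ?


Start: 1071 minutes from midnight
Add: 97 minutes
Total: 1168 minutes
Hours: 1168 ÷ 60 = 19 remainder 28

19:28


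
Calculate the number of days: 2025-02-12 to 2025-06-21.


From February 12, 2025 to June 21, 2025
Rest of February 2025: 28 - 12 = 16
Full months: March 31, April 30, May 31
Days into June 2025: 21
Total = 16 + 31 + 30 + 31 + 21 = 129 days

129 days


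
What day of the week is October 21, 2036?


Tuesday

Zeller's congruence:
q=21, m=10, k=36, j=20
h = (21 + ⌊13×11/5⌋ + 36 + ⌊36/4⌋ + ⌊20/4⌋ - 2×20) mod 7
= (21 + 28 + 36 + 9 + 5 - 40) mod 7
= 59 mod 7 = 3
h=3 → Tuesday


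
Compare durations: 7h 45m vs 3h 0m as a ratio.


31:12 (2.58)

Duration 1: 465 minutes
Duration 2: 180 minutes
Ratio = 465:180
GCD = 15
Simplified = 31:12
As a decimal: 31/12 ≈ 2.58


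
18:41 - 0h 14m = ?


Start: 1121 minutes from midnight
Subtract: 14 minutes
Remaining: 1121 - 14 = 1107
Hours: 18, Minutes: 27

18:27


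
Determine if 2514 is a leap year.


No

Rules: divisible by 4 AND (not by 100 OR by 400)
2514 ÷ 4 = 628 remainder 2 → not divisible by 4
Not divisible by 4 → not a leap year


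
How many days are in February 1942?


Month: February (month 2)
February: 28 or 29 (leap year)
1942 leap year? No

28 days


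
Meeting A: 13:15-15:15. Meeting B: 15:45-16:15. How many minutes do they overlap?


0 minutes

Meeting A: 795-915 (in minutes from midnight)
Meeting B: 945-975
Overlap start = max(795, 945) = 945
Overlap end = min(915, 975) = 915
Overlap = max(0, 915 - 945) = 0 min


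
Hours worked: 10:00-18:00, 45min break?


Total time = (18×60+0) - (10×60+0)
= 1080 - 600 = 480 min
Minus break: 480 - 45 = 435 min
= 7h 15m

7h 15m (435 minutes)


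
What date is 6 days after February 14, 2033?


Start: February 14, 2033
Add 6 days
February 14 + 6 = February 20, 2033

February 20, 2033


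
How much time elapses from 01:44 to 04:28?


2h 44m

End time in minutes: 4×60 + 28 = 268
Start time in minutes: 1×60 + 44 = 104
Difference = 268 - 104 = 164 minutes
= 2 hours 44 minutes


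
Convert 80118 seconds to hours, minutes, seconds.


22h 15m 18s

Hours: 80118 ÷ 3600 = 22 remainder 918
Minutes: 918 ÷ 60 = 15 remainder 18
Seconds: 18


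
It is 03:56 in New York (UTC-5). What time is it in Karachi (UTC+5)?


Time difference = UTC+5 - UTC-5 = +10 hours
New hour = (3 + 10) mod 24
= 13 mod 24 = 13
Minutes unchanged → 13:56

13:56


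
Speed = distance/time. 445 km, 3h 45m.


118.7 km/h

Distance: 445 km
Time: 3h 45m = 225 min = 225/60 = 15/4 hours
Speed = 445 ÷ (15/4) = 445 × 4 / 15 = 1780/15 ≈ 118.7 km/h


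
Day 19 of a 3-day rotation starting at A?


Shifts: A, B, C
Start: A (index 0)
Day 19: (0 + 19 - 1) mod 3
= 18 mod 3
= 0
Index 0 → shift A

Shift A


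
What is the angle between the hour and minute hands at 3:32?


Hour hand = 3×30 + 32×0.5 = 106.0°
Minute hand = 32×6 = 192°
Difference = |106.0 - 192| = 86.0°

86.0°


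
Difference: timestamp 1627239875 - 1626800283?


Difference = 1627239875 - 1626800283 = 439592 seconds
In hours: 439592 / 3600 ≈ 122.1
In days: 439592 / 86400 ≈ 5.09

439592 seconds (122.1 hours / 5.09 days)


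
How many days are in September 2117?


30 days

Month: September (month 9)
September has 30 days


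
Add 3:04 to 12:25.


Start: 745 minutes from midnight
Add: 184 minutes
Total: 929 minutes
Hours: 929 ÷ 60 = 15 remainder 29

15:29


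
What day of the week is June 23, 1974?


Sunday

Zeller's congruence:
q=23, m=6, k=74, j=19
h = (23 + ⌊13×7/5⌋ + 74 + ⌊74/4⌋ + ⌊19/4⌋ - 2×19) mod 7
= (23 + 18 + 74 + 18 + 4 - 38) mod 7
= 99 mod 7 = 1
h=1 → Sunday


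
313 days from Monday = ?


Start: Monday (index 0)
(0 + 313) mod 7
= 313 mod 7
= 5
Index 5 → Saturday

Saturday


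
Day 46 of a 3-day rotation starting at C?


Shifts: A, B, C
Start: C (index 2)
Day 46: (2 + 46 - 1) mod 3
= 47 mod 3
= 2
Index 2 → shift C

Shift C


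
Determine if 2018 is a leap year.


No

Rules: divisible by 4 AND (not by 100 OR by 400)
2018 ÷ 4 = 504 remainder 2 → not divisible by 4
Not divisible by 4 → not a leap year


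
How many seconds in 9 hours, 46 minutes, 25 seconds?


35185 seconds

Hours: 9 × 3600 = 32400
Minutes: 46 × 60 = 2760
Seconds: 25
Total = 32400 + 2760 + 25 = 35185


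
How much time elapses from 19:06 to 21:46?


2h 40m

End time in minutes: 21×60 + 46 = 1306
Start time in minutes: 19×60 + 6 = 1146
Difference = 1306 - 1146 = 160 minutes
= 2 hours 40 minutes


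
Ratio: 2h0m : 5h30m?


Duration 1: 120 minutes
Duration 2: 330 minutes
Ratio = 120:330
GCD = 30
Simplified = 4:11
As a decimal: 4/11 ≈ 0.36

4:11 (0.36)


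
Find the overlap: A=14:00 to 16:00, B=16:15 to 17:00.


0 minutes

Meeting A: 840-960 (in minutes from midnight)
Meeting B: 975-1020
Overlap start = max(840, 975) = 975
Overlap end = min(960, 1020) = 960
Overlap = max(0, 960 - 975) = 0 min


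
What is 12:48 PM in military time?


Input: 12:48 PM
12 PM → 12 (noon)

12:48


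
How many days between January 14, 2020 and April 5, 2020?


From January 14, 2020 to April 5, 2020
Rest of January 2020: 31 - 14 = 17
Full months: February 2020 29, March 31
Days into April 2020: 5
Total = 17 + 29 + 31 + 5 = 82 days

82 days


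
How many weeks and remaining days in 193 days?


Weeks: 193 ÷ 7 = 27 remainder 4

27 weeks 4 days


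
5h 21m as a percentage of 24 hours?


0.2229 (22.29%)

Total minutes: 5×60 + 21 = 321
Day = 24×60 = 1440 minutes
Fraction = 321/1440 ≈ 0.2229
As a percentage: 321/1440 × 100 ≈ 22.29%


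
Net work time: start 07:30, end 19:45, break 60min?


Total time = (19×60+45) - (7×60+30)
= 1185 - 450 = 735 min
Minus break: 735 - 60 = 675 min
= 11h 15m

11h 15m (675 minutes)


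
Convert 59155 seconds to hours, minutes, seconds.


16h 25m 55s

Hours: 59155 ÷ 3600 = 16 remainder 1555
Minutes: 1555 ÷ 60 = 25 remainder 55
Seconds: 55


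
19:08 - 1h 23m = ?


17:45

Start: 1148 minutes from midnight
Subtract: 83 minutes
Remaining: 1148 - 83 = 1065
Hours: 17, Minutes: 45


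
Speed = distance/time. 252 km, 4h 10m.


Distance: 252 km
Time: 4h 10m = 250 min = 250/60 = 25/6 hours
Speed = 252 ÷ (25/6) = 252 × 6 / 25 = 1512/25 ≈ 60.5 km/h

60.5 km/h


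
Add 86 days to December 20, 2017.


Start: December 20, 2017
Add 86 days
December 20 → January 1: 31 - 20 + 1 = 12 days (86 - 12 = 74 left)
January 1 → February 1: 31 - 1 + 1 = 31 days (74 - 31 = 43 left)
February 1 → March 1: 28 - 1 + 1 = 28 days (43 - 28 = 15 left)
March 1 + 15 = March 16, 2018

March 16, 2018


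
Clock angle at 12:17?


Hour hand (12 ≡ 0 on the dial): 0×30 + 17×0.5 = 8.5°
Minute hand = 17×6 = 102°
Difference = |8.5 - 102| = 93.5°

93.5°


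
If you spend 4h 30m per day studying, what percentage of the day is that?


Time: 270 minutes
Day: 1440 minutes
Percentage = (270/1440) × 100 ≈ 18.8%

18.8%


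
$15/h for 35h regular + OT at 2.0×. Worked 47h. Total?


$885.00

Regular: 35h × $15 = $525.00
Overtime: 47 - 35 = 12h
OT pay: 12h × $15 × 2.0 = $360.00
Total = $525.00 + $360.00 = $885.00


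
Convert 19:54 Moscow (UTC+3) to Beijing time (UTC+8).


00:54 (next day)

Time difference = UTC+8 - UTC+3 = +5 hours
New hour = (19 + 5) mod 24
= 24 mod 24 = 0
Minutes unchanged → 00:54; 24 ≥ 24 → next day


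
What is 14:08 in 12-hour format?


2:08 PM

Hour: 14
14 - 12 = 2 → PM


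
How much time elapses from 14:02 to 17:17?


3h 15m

End time in minutes: 17×60 + 17 = 1037
Start time in minutes: 14×60 + 2 = 842
Difference = 1037 - 842 = 195 minutes
= 3 hours 15 minutes


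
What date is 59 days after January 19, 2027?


Start: January 19, 2027
Add 59 days
January 19 → February 1: 31 - 19 + 1 = 13 days (59 - 13 = 46 left)
February 1 → March 1: 28 - 1 + 1 = 28 days (46 - 28 = 18 left)
March 1 + 18 = March 19, 2027

March 19, 2027


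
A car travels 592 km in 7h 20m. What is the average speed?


Distance: 592 km
Time: 7h 20m = 440 min = 440/60 = 22/3 hours
Speed = 592 ÷ (22/3) = 592 × 3 / 22 = 1776/22 ≈ 80.7 km/h

80.7 km/h


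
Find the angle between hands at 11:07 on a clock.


68.5°

Hour hand = 11×30 + 7×0.5 = 333.5°
Minute hand = 7×6 = 42°
Difference = |333.5 - 42| = 291.5°
Since > 180°: 360 - 291.5 = 68.5°


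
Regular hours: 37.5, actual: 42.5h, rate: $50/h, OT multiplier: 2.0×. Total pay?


Regular: 37.5h × $50 = $1875.00
Overtime: 42.5 - 37.5 = 5.0h
OT pay: 5.0h × $50 × 2.0 = $500.00
Total = $1875.00 + $500.00 = $2375.00

$2375.00


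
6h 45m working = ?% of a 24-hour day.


Time: 405 minutes
Day: 1440 minutes
Percentage = (405/1440) × 100 ≈ 28.1%

28.1%


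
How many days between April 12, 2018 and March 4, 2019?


326 days

From April 12, 2018 to March 4, 2019
Rest of April 2018: 30 - 12 = 18
Full months: May 31, June 30, July 31, August 31, September 30, October 31, November 30, December 31, January 31, February 2019 28
Days into March 2019: 4
Total = 18 + 31 + 30 + 31 + 31 + 30 + 31 + 30 + 31 + 31 + 28 + 4 = 326 days
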